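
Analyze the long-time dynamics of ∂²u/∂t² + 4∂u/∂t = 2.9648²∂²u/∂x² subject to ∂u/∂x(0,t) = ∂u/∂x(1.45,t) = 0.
Long-time behavior: u → constant (steady state). Damping (γ=4) dissipates the nonconstant modes; with Neumann BCs the spatial average obeys M''+γM'=0 and tends to a finite limit.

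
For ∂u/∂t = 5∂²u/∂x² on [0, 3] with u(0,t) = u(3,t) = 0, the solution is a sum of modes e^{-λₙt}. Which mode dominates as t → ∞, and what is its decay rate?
Eigenvalues: λₙ = 5n²π²/3².
First three modes:
  n=1: λ₁ = 5π²/3² ≈ 5.483
  n=2: λ₂ = 20π²/3² ≈ 21.932 (4× faster decay)
  n=3: λ₃ = 45π²/3² ≈ 49.348 (9× faster decay)
As t → ∞, higher modes decay exponentially faster. The n=1 mode dominates: u ~ c₁ sin(πx/3) e^{-λ₁t}.
Decay rate: λ₁ = 5π²/3² ≈ 5.483.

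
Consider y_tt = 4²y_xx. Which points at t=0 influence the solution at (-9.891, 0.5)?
Domain of dependence: [-11.891, -7.891]. Signals travel at speed 4, so data within |x - -9.891| ≤ 4·0.5 = 2 can reach the point.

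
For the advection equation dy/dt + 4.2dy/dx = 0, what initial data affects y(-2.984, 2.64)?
A single point: x = -14.072. The characteristic through (-2.984, 2.64) is x - 4.2t = const, so x = -2.984 - 4.2·2.64 = -14.072.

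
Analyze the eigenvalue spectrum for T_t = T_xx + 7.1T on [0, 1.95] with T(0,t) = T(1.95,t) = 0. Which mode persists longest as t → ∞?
Eigenvalues: λₙ = n²π²/1.95² - 7.1.
First three modes:
  n=1: λ₁ = π²/1.95² - 7.1 ≈ -4.504
  n=2: λ₂ = 4π²/1.95² - 7.1 ≈ 3.282
  n=3: λ₃ = 9π²/1.95² - 7.1 ≈ 16.26
Since π²/1.95² ≈ 2.596 < 7.1, λ₁ < 0.
The n=1 mode grows fastest (−λₙ is largest for n=1) → dominates.
Asymptotic: T ~ c₁ sin(πx/1.95) e^{4.504t} (exponential growth at rate −λ₁ ≈ 4.504).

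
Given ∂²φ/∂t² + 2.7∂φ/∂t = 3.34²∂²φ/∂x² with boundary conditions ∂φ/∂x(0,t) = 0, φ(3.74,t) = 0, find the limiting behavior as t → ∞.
φ → 0. Damping (γ=2.7) dissipates energy; oscillations decay exponentially.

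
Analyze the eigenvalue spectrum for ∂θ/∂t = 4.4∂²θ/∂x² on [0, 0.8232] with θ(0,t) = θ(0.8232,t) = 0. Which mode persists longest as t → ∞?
Eigenvalues: λₙ = 4.4n²π²/0.8232².
First three modes:
  n=1: λ₁ = 4.4π²/0.8232² ≈ 64.083
  n=2: λ₂ = 17.6π²/0.8232² ≈ 256.331 (4× faster decay)
  n=3: λ₃ = 39.6π²/0.8232² ≈ 576.745 (9× faster decay)
As t → ∞, higher modes decay exponentially faster. The n=1 mode dominates: θ ~ c₁ sin(πx/0.8232) e^{-λ₁t}.
Decay rate: λ₁ = 4.4π²/0.8232² ≈ 64.083.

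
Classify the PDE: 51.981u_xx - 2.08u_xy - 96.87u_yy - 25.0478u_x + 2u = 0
A = 51.981, B = -2.08, C = -96.87. Discriminant B² - 4AC = 20145.92428. Since 20145.92428 > 0, hyperbolic.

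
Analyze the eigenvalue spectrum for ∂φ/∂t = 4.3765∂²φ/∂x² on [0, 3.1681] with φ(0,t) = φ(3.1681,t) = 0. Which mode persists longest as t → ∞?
Eigenvalues: λₙ = 4.3765n²π²/3.1681².
First three modes:
  n=1: λ₁ = 4.3765π²/3.1681² ≈ 4.304
  n=2: λ₂ = 17.506π²/3.1681² ≈ 17.214 (4× faster decay)
  n=3: λ₃ = 39.3885π²/3.1681² ≈ 38.732 (9× faster decay)
As t → ∞, higher modes decay exponentially faster. The n=1 mode dominates: φ ~ c₁ sin(πx/3.1681) e^{-λ₁t}.
Decay rate: λ₁ = 4.3765π²/3.1681² ≈ 4.304.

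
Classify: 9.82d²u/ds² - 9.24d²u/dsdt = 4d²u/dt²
Rewriting in standard form: 9.82d²u/ds² - 9.24d²u/dsdt - 4d²u/dt² = 0. Hyperbolic (discriminant = 242.4976).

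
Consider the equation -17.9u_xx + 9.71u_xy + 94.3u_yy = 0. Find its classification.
Hyperbolic. (A = -17.9, B = 9.71, C = 94.3 gives B² - 4AC = 6846.1641.)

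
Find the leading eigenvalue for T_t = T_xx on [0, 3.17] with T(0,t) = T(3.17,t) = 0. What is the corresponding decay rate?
Eigenvalues: λₙ = n²π²/3.17².
First three modes:
  n=1: λ₁ = π²/3.17² ≈ 0.982
  n=2: λ₂ = 4π²/3.17² ≈ 3.929 (4× faster decay)
  n=3: λ₃ = 9π²/3.17² ≈ 8.839 (9× faster decay)
As t → ∞, higher modes decay exponentially faster. The n=1 mode dominates: T ~ c₁ sin(πx/3.17) e^{-λ₁t}.
Decay rate: λ₁ = π²/3.17² ≈ 0.982.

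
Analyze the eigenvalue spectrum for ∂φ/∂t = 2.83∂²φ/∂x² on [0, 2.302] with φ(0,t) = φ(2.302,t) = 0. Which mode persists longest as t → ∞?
Eigenvalues: λₙ = 2.83n²π²/2.302².
First three modes:
  n=1: λ₁ = 2.83π²/2.302² ≈ 5.271
  n=2: λ₂ = 11.32π²/2.302² ≈ 21.083 (4× faster decay)
  n=3: λ₃ = 25.47π²/2.302² ≈ 47.437 (9× faster decay)
As t → ∞, higher modes decay exponentially faster. The n=1 mode dominates: φ ~ c₁ sin(πx/2.302) e^{-λ₁t}.
Decay rate: λ₁ = 2.83π²/2.302² ≈ 5.271.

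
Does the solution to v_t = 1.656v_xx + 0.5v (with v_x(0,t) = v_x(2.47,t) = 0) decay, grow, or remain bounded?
v grows unboundedly. With Neumann BCs the constant mode has diffusion eigenvalue 0, so any r > 0 makes it grow like e^(0.5t); solution grows exponentially.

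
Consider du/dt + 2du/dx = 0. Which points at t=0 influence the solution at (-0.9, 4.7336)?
A single point: x = -10.3672. The characteristic through (-0.9, 4.7336) is x - 2t = const, so x = -0.9 - 2·4.7336 = -10.3672.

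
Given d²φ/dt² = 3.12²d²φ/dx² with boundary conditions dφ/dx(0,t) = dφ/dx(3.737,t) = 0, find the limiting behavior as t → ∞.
φ oscillates about a mean that drifts linearly in t (generically unbounded; no decay). There is no damping, so the nonconstant modes persist as standing waves (energy conserved, no decay). But with Neumann conditions at both ends the constant mode has eigenvalue 0: the spatial mean M(t) of φ satisfies M'' = 0, so M(t) = M(0) + M'(0)·t. Unless the initial velocity has zero mean (∫φ_t(x,0)dx = 0), the solution grows linearly in t (unbounded, though not exponentially); if it does have zero mean, the solution stays bounded and simply oscillates.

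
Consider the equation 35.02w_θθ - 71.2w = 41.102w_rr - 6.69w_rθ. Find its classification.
Rewriting in standard form: -41.102w_rr + 6.69w_rθ + 35.02w_θθ - 71.2w = 0. Hyperbolic. (A = -41.102, B = 6.69, C = 35.02 gives B² - 4AC = 5802.32426.)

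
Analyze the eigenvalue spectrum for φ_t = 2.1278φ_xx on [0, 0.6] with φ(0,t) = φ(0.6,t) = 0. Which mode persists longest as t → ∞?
Eigenvalues: λₙ = 2.1278n²π²/0.6².
First three modes:
  n=1: λ₁ = 2.1278π²/0.6² ≈ 58.335
  n=2: λ₂ = 8.5112π²/0.6² ≈ 233.339 (4× faster decay)
  n=3: λ₃ = 19.1502π²/0.6² ≈ 525.014 (9× faster decay)
As t → ∞, higher modes decay exponentially faster. The n=1 mode dominates: φ ~ c₁ sin(πx/0.6) e^{-λ₁t}.
Decay rate: λ₁ = 2.1278π²/0.6² ≈ 58.335.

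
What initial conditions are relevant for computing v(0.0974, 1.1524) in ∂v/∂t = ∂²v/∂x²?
The entire real line. The heat equation has infinite propagation speed: any initial disturbance instantly affects all points (though exponentially small far away).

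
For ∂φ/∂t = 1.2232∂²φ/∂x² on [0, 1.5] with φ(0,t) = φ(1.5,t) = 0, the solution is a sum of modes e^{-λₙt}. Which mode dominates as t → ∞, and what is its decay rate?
Eigenvalues: λₙ = 1.2232n²π²/1.5².
First three modes:
  n=1: λ₁ = 1.2232π²/1.5² ≈ 5.366
  n=2: λ₂ = 4.8928π²/1.5² ≈ 21.462 (4× faster decay)
  n=3: λ₃ = 11.0088π²/1.5² ≈ 48.29 (9× faster decay)
As t → ∞, higher modes decay exponentially faster. The n=1 mode dominates: φ ~ c₁ sin(πx/1.5) e^{-λ₁t}.
Decay rate: λ₁ = 1.2232π²/1.5² ≈ 5.366.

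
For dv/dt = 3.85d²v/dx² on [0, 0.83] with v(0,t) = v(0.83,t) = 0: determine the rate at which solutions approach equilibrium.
Eigenvalues: λₙ = 3.85n²π²/0.83².
First three modes:
  n=1: λ₁ = 3.85π²/0.83² ≈ 55.157
  n=2: λ₂ = 15.4π²/0.83² ≈ 220.63 (4× faster decay)
  n=3: λ₃ = 34.65π²/0.83² ≈ 496.417 (9× faster decay)
As t → ∞, higher modes decay exponentially faster. The n=1 mode dominates: v ~ c₁ sin(πx/0.83) e^{-λ₁t}.
Decay rate: λ₁ = 3.85π²/0.83² ≈ 55.157.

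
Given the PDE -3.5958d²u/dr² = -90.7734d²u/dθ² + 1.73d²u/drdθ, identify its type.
Rewriting in standard form: -3.5958d²u/dr² - 1.73d²u/drdθ + 90.7734d²u/dθ² = 0. The second-order coefficients are A = -3.5958, B = -1.73, C = 90.7734. Since B² - 4AC = 1308.60486688 > 0, this is a hyperbolic PDE.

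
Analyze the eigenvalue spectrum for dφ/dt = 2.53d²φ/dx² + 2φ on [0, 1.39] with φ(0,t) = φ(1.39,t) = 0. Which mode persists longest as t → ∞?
Eigenvalues: λₙ = 2.53n²π²/1.39² - 2.
First three modes:
  n=1: λ₁ = 2.53π²/1.39² - 2 ≈ 10.924
  n=2: λ₂ = 10.12π²/1.39² - 2 ≈ 49.695
  n=3: λ₃ = 22.77π²/1.39² - 2 ≈ 114.314
Since 2.53π²/1.39² ≈ 12.924 > 2, all λₙ > 0.
The n=1 mode decays slowest → dominates as t → ∞.
Asymptotic: φ ~ c₁ sin(πx/1.39) e^{-λ₁t} with decay rate λ₁ ≈ 10.924.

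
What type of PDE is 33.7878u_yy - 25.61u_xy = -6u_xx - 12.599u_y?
Rewriting in standard form: 6u_xx - 25.61u_xy + 33.7878u_yy + 12.599u_y = 0. With A = 6, B = -25.61, C = 33.7878, the discriminant is -155.0351. This is an elliptic PDE.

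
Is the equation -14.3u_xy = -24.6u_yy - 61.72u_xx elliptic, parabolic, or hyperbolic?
Rewriting in standard form: 61.72u_xx - 14.3u_xy + 24.6u_yy = 0. Computing B² - 4AC with A = 61.72, B = -14.3, C = 24.6: discriminant = -5868.758 (negative). Answer: elliptic.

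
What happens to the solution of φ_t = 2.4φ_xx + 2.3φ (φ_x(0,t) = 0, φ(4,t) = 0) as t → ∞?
φ grows unboundedly. Reaction dominates diffusion (r=2.3 > κπ²/(4L²)≈0.37); solution grows exponentially.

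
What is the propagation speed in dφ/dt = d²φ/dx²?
Infinite. The heat equation is parabolic, not hyperbolic, so disturbances propagate instantly.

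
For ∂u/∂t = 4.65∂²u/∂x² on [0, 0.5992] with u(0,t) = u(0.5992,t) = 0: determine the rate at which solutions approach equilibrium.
Eigenvalues: λₙ = 4.65n²π²/0.5992².
First three modes:
  n=1: λ₁ = 4.65π²/0.5992² ≈ 127.823
  n=2: λ₂ = 18.6π²/0.5992² ≈ 511.292 (4× faster decay)
  n=3: λ₃ = 41.85π²/0.5992² ≈ 1150.407 (9× faster decay)
As t → ∞, higher modes decay exponentially faster. The n=1 mode dominates: u ~ c₁ sin(πx/0.5992) e^{-λ₁t}.
Decay rate: λ₁ = 4.65π²/0.5992² ≈ 127.823.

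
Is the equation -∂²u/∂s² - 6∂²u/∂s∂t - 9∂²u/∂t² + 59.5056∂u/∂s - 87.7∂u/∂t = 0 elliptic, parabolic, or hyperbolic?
Computing B² - 4AC with A = -1, B = -6, C = -9: discriminant = 0 (zero). Answer: parabolic.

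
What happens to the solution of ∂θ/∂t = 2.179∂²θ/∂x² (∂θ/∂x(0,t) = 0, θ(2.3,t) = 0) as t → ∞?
θ → 0. Heat escapes through the Dirichlet boundary.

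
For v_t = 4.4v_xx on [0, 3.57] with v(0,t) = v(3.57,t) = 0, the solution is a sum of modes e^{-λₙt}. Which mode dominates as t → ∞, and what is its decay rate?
Eigenvalues: λₙ = 4.4n²π²/3.57².
First three modes:
  n=1: λ₁ = 4.4π²/3.57² ≈ 3.407
  n=2: λ₂ = 17.6π²/3.57² ≈ 13.629 (4× faster decay)
  n=3: λ₃ = 39.6π²/3.57² ≈ 30.666 (9× faster decay)
As t → ∞, higher modes decay exponentially faster. The n=1 mode dominates: v ~ c₁ sin(πx/3.57) e^{-λ₁t}.
Decay rate: λ₁ = 4.4π²/3.57² ≈ 3.407.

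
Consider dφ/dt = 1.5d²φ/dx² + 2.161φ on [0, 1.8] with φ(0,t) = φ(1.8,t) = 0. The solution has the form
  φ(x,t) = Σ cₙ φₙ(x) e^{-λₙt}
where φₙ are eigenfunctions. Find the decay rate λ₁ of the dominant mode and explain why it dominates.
Eigenvalues: λₙ = 1.5n²π²/1.8² - 2.161.
First three modes:
  n=1: λ₁ = 1.5π²/1.8² - 2.161 ≈ 2.408
  n=2: λ₂ = 6π²/1.8² - 2.161 ≈ 16.116
  n=3: λ₃ = 13.5π²/1.8² - 2.161 ≈ 38.962
Since 1.5π²/1.8² ≈ 4.569 > 2.161, all λₙ > 0.
The n=1 mode decays slowest → dominates as t → ∞.
Asymptotic: φ ~ c₁ sin(πx/1.8) e^{-λ₁t} with decay rate λ₁ ≈ 2.408.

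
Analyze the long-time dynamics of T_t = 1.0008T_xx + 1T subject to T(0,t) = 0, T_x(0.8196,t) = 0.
Long-time behavior: T → 0. Diffusion dominates reaction (r=1 < κπ²/(4L²)≈3.68); solution decays.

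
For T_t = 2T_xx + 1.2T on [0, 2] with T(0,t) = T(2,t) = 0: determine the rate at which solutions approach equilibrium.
Eigenvalues: λₙ = 2n²π²/2² - 1.2.
First three modes:
  n=1: λ₁ = 2π²/2² - 1.2 ≈ 3.735
  n=2: λ₂ = 8π²/2² - 1.2 ≈ 18.539
  n=3: λ₃ = 18π²/2² - 1.2 ≈ 43.213
Since 2π²/2² ≈ 4.935 > 1.2, all λₙ > 0.
The n=1 mode decays slowest → dominates as t → ∞.
Asymptotic: T ~ c₁ sin(πx/2) e^{-λ₁t} with decay rate λ₁ ≈ 3.735.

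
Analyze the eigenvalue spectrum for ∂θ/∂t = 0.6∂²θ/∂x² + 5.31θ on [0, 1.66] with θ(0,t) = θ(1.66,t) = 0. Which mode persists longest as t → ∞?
Eigenvalues: λₙ = 0.6n²π²/1.66² - 5.31.
First three modes:
  n=1: λ₁ = 0.6π²/1.66² - 5.31 ≈ -3.161
  n=2: λ₂ = 2.4π²/1.66² - 5.31 ≈ 3.286
  n=3: λ₃ = 5.4π²/1.66² - 5.31 ≈ 14.031
Since 0.6π²/1.66² ≈ 2.149 < 5.31, λ₁ < 0.
The n=1 mode grows fastest (−λₙ is largest for n=1) → dominates.
Asymptotic: θ ~ c₁ sin(πx/1.66) e^{3.161t} (exponential growth at rate −λ₁ ≈ 3.161).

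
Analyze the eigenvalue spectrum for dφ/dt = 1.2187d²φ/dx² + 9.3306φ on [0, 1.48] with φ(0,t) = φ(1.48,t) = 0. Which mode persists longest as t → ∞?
Eigenvalues: λₙ = 1.2187n²π²/1.48² - 9.3306.
First three modes:
  n=1: λ₁ = 1.2187π²/1.48² - 9.3306 ≈ -3.839
  n=2: λ₂ = 4.8748π²/1.48² - 9.3306 ≈ 12.634
  n=3: λ₃ = 10.9683π²/1.48² - 9.3306 ≈ 40.091
Since 1.2187π²/1.48² ≈ 5.491 < 9.3306, λ₁ < 0.
The n=1 mode grows fastest (−λₙ is largest for n=1) → dominates.
Asymptotic: φ ~ c₁ sin(πx/1.48) e^{3.839t} (exponential growth at rate −λ₁ ≈ 3.839).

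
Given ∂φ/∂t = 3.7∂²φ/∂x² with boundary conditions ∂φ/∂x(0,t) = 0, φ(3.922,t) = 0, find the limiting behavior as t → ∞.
φ → 0. Heat escapes through the Dirichlet boundary.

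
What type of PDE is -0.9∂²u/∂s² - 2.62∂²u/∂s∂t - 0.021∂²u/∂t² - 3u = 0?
With A = -0.9, B = -2.62, C = -0.021, the discriminant is 6.7888. This is a hyperbolic PDE.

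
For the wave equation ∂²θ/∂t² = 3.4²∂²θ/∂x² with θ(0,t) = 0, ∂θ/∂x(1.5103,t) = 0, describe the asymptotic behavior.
θ oscillates (no decay). Energy is conserved; the solution oscillates indefinitely as standing waves.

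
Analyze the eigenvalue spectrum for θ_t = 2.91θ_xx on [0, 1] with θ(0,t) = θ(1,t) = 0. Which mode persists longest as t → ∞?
Eigenvalues: λₙ = 2.91n²π².
First three modes:
  n=1: λ₁ = 2.91π² ≈ 28.721
  n=2: λ₂ = 11.64π² ≈ 114.882 (4× faster decay)
  n=3: λ₃ = 26.19π² ≈ 258.485 (9× faster decay)
As t → ∞, higher modes decay exponentially faster. The n=1 mode dominates: θ ~ c₁ sin(πx) e^{-λ₁t}.
Decay rate: λ₁ = 2.91π² ≈ 28.721.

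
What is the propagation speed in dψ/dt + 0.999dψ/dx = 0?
Speed = 0.999. Information travels along x - 0.999t = const (rightward).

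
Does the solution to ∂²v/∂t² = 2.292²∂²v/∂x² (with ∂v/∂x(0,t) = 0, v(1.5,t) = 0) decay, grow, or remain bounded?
v oscillates (no decay). Energy is conserved; the solution oscillates indefinitely as standing waves.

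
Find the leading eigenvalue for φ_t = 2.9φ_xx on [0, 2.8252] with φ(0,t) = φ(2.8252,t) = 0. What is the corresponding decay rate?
Eigenvalues: λₙ = 2.9n²π²/2.8252².
First three modes:
  n=1: λ₁ = 2.9π²/2.8252² ≈ 3.586
  n=2: λ₂ = 11.6π²/2.8252² ≈ 14.344 (4× faster decay)
  n=3: λ₃ = 26.1π²/2.8252² ≈ 32.273 (9× faster decay)
As t → ∞, higher modes decay exponentially faster. The n=1 mode dominates: φ ~ c₁ sin(πx/2.8252) e^{-λ₁t}.
Decay rate: λ₁ = 2.9π²/2.8252² ≈ 3.586.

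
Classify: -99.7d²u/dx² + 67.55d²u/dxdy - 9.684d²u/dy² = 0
Hyperbolic (discriminant = 701.0233).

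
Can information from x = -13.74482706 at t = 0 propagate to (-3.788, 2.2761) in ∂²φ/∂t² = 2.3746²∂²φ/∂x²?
No. The domain of dependence is [-9.19282706, 1.61682706], and -13.74482706 is outside this interval.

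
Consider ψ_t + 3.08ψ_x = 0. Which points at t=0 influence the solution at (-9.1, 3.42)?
A single point: x = -19.6336. The characteristic through (-9.1, 3.42) is x - 3.08t = const, so x = -9.1 - 3.08·3.42 = -19.6336.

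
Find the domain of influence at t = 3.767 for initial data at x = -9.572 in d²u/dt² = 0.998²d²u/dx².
Domain of influence: [-13.331466, -5.812534]. Data at x = -9.572 spreads outward at speed 0.998.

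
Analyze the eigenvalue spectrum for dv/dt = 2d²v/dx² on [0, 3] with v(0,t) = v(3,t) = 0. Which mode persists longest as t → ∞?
Eigenvalues: λₙ = 2n²π²/3².
First three modes:
  n=1: λ₁ = 2π²/3² ≈ 2.193
  n=2: λ₂ = 8π²/3² ≈ 8.773 (4× faster decay)
  n=3: λ₃ = 18π²/3² ≈ 19.739 (9× faster decay)
As t → ∞, higher modes decay exponentially faster. The n=1 mode dominates: v ~ c₁ sin(πx/3) e^{-λ₁t}.
Decay rate: λ₁ = 2π²/3² ≈ 2.193.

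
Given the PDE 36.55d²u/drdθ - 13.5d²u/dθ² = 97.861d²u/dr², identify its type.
Rewriting in standard form: -97.861d²u/dr² + 36.55d²u/drdθ - 13.5d²u/dθ² = 0. The second-order coefficients are A = -97.861, B = 36.55, C = -13.5. Since B² - 4AC = -3948.5915 < 0, this is an elliptic PDE.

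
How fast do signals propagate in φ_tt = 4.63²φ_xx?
Speed = 4.63. Information travels along characteristics x = x₀ ± 4.63t.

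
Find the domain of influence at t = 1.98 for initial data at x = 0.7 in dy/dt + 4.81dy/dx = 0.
At x = 10.2238. The characteristic carries data from (0.7, 0) to (10.2238, 1.98).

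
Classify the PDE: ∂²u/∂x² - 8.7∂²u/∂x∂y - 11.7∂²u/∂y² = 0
A = 1, B = -8.7, C = -11.7. Discriminant B² - 4AC = 122.49. Since 122.49 > 0, hyperbolic.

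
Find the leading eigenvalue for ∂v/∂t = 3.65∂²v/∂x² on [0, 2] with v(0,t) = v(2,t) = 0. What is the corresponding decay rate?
Eigenvalues: λₙ = 3.65n²π²/2².
First three modes:
  n=1: λ₁ = 3.65π²/2² ≈ 9.006
  n=2: λ₂ = 14.6π²/2² ≈ 36.024 (4× faster decay)
  n=3: λ₃ = 32.85π²/2² ≈ 81.054 (9× faster decay)
As t → ∞, higher modes decay exponentially faster. The n=1 mode dominates: v ~ c₁ sin(πx/2) e^{-λ₁t}.
Decay rate: λ₁ = 3.65π²/2² ≈ 9.006.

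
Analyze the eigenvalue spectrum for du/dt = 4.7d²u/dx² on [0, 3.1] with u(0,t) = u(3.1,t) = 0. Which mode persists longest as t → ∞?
Eigenvalues: λₙ = 4.7n²π²/3.1².
First three modes:
  n=1: λ₁ = 4.7π²/3.1² ≈ 4.827
  n=2: λ₂ = 18.8π²/3.1² ≈ 19.308 (4× faster decay)
  n=3: λ₃ = 42.3π²/3.1² ≈ 43.443 (9× faster decay)
As t → ∞, higher modes decay exponentially faster. The n=1 mode dominates: u ~ c₁ sin(πx/3.1) e^{-λ₁t}.
Decay rate: λ₁ = 4.7π²/3.1² ≈ 4.827.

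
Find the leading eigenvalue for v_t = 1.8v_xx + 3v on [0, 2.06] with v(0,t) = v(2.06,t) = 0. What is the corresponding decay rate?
Eigenvalues: λₙ = 1.8n²π²/2.06² - 3.
First three modes:
  n=1: λ₁ = 1.8π²/2.06² - 3 ≈ 1.186
  n=2: λ₂ = 7.2π²/2.06² - 3 ≈ 13.745
  n=3: λ₃ = 16.2π²/2.06² - 3 ≈ 34.677
Since 1.8π²/2.06² ≈ 4.186 > 3, all λₙ > 0.
The n=1 mode decays slowest → dominates as t → ∞.
Asymptotic: v ~ c₁ sin(πx/2.06) e^{-λ₁t} with decay rate λ₁ ≈ 1.186.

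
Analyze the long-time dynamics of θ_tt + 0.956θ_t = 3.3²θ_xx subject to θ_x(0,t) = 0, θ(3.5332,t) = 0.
Long-time behavior: θ → 0. Damping (γ=0.956) dissipates energy; oscillations decay exponentially.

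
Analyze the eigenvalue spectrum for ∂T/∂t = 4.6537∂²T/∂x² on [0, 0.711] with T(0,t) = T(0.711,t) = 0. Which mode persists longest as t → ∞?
Eigenvalues: λₙ = 4.6537n²π²/0.711².
First three modes:
  n=1: λ₁ = 4.6537π²/0.711² ≈ 90.857
  n=2: λ₂ = 18.6148π²/0.711² ≈ 363.428 (4× faster decay)
  n=3: λ₃ = 41.8833π²/0.711² ≈ 817.714 (9× faster decay)
As t → ∞, higher modes decay exponentially faster. The n=1 mode dominates: T ~ c₁ sin(πx/0.711) e^{-λ₁t}.
Decay rate: λ₁ = 4.6537π²/0.711² ≈ 90.857.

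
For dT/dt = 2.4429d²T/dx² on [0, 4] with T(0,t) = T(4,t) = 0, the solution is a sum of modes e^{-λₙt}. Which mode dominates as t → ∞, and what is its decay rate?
Eigenvalues: λₙ = 2.4429n²π²/4².
First three modes:
  n=1: λ₁ = 2.4429π²/4² ≈ 1.507
  n=2: λ₂ = 9.7716π²/4² ≈ 6.028 (4× faster decay)
  n=3: λ₃ = 21.9861π²/4² ≈ 13.562 (9× faster decay)
As t → ∞, higher modes decay exponentially faster. The n=1 mode dominates: T ~ c₁ sin(πx/4) e^{-λ₁t}.
Decay rate: λ₁ = 2.4429π²/4² ≈ 1.507.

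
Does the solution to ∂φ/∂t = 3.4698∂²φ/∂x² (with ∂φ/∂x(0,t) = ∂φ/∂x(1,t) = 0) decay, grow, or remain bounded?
φ → constant (steady state). Heat is conserved (no flux at boundaries); solution approaches the spatial average.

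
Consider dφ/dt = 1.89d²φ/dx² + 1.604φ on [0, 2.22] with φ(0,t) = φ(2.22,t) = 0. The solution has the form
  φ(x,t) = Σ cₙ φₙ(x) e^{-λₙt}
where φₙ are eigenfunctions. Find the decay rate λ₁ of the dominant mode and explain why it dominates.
Eigenvalues: λₙ = 1.89n²π²/2.22² - 1.604.
First three modes:
  n=1: λ₁ = 1.89π²/2.22² - 1.604 ≈ 2.181
  n=2: λ₂ = 7.56π²/2.22² - 1.604 ≈ 13.536
  n=3: λ₃ = 17.01π²/2.22² - 1.604 ≈ 32.46
Since 1.89π²/2.22² ≈ 3.785 > 1.604, all λₙ > 0.
The n=1 mode decays slowest → dominates as t → ∞.
Asymptotic: φ ~ c₁ sin(πx/2.22) e^{-λ₁t} with decay rate λ₁ ≈ 2.181.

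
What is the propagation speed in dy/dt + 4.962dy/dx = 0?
Speed = 4.962. Information travels along x - 4.962t = const (rightward).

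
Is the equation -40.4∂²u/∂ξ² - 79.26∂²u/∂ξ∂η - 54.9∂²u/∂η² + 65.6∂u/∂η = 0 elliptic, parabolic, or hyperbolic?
Computing B² - 4AC with A = -40.4, B = -79.26, C = -54.9: discriminant = -2589.6924 (negative). Answer: elliptic.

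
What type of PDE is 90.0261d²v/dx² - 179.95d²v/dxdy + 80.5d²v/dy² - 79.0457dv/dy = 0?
With A = 90.0261, B = -179.95, C = 80.5, the discriminant is 3393.5983. This is a hyperbolic PDE.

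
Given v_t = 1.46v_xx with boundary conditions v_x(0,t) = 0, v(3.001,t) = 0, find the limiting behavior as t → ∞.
v → 0. Heat escapes through the Dirichlet boundary.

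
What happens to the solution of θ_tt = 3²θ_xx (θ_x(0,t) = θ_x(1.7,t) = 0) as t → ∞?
θ oscillates about a mean that drifts linearly in t (generically unbounded; no decay). There is no damping, so the nonconstant modes persist as standing waves (energy conserved, no decay). But with Neumann conditions at both ends the constant mode has eigenvalue 0: the spatial mean M(t) of θ satisfies M'' = 0, so M(t) = M(0) + M'(0)·t. Unless the initial velocity has zero mean (∫θ_t(x,0)dx = 0), the solution grows linearly in t (unbounded, though not exponentially); if it does have zero mean, the solution stays bounded and simply oscillates.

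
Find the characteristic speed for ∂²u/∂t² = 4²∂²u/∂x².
Speed = 4. Information travels along characteristics x = x₀ ± 4t.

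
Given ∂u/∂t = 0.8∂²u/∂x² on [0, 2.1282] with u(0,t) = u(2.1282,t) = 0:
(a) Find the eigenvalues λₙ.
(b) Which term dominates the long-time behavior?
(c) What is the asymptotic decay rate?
Eigenvalues: λₙ = 0.8n²π²/2.1282².
First three modes:
  n=1: λ₁ = 0.8π²/2.1282² ≈ 1.743
  n=2: λ₂ = 3.2π²/2.1282² ≈ 6.973 (4× faster decay)
  n=3: λ₃ = 7.2π²/2.1282² ≈ 15.689 (9× faster decay)
As t → ∞, higher modes decay exponentially faster. The n=1 mode dominates: u ~ c₁ sin(πx/2.1282) e^{-λ₁t}.
Decay rate: λ₁ = 0.8π²/2.1282² ≈ 1.743.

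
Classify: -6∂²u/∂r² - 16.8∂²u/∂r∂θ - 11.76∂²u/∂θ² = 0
Parabolic (discriminant = 0).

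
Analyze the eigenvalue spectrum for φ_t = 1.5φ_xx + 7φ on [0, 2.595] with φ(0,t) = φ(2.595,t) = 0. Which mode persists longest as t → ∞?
Eigenvalues: λₙ = 1.5n²π²/2.595² - 7.
First three modes:
  n=1: λ₁ = 1.5π²/2.595² - 7 ≈ -4.802
  n=2: λ₂ = 6π²/2.595² - 7 ≈ 1.794
  n=3: λ₃ = 13.5π²/2.595² - 7 ≈ 12.786
Since 1.5π²/2.595² ≈ 2.198 < 7, λ₁ < 0.
The n=1 mode grows fastest (−λₙ is largest for n=1) → dominates.
Asymptotic: φ ~ c₁ sin(πx/2.595) e^{4.802t} (exponential growth at rate −λ₁ ≈ 4.802).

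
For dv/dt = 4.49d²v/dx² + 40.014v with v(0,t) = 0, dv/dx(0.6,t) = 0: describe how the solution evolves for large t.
v grows unboundedly. Reaction dominates diffusion (r=40.014 > κπ²/(4L²)≈30.77); solution grows exponentially.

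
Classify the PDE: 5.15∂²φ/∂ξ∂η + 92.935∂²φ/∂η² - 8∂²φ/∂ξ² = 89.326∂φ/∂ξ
Rewriting in standard form: -8∂²φ/∂ξ² + 5.15∂²φ/∂ξ∂η + 92.935∂²φ/∂η² - 89.326∂φ/∂ξ = 0. A = -8, B = 5.15, C = 92.935. Discriminant B² - 4AC = 3000.4425. Since 3000.4425 > 0, hyperbolic.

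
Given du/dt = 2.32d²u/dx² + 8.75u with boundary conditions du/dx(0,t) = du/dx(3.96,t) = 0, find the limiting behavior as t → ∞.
u grows unboundedly. With Neumann BCs the constant mode has diffusion eigenvalue 0, so any r > 0 makes it grow like e^(8.75t); solution grows exponentially.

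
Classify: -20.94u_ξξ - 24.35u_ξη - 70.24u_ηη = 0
Elliptic (discriminant = -5290.3799).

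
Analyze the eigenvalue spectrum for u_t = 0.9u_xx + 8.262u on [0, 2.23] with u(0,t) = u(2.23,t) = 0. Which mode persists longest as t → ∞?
Eigenvalues: λₙ = 0.9n²π²/2.23² - 8.262.
First three modes:
  n=1: λ₁ = 0.9π²/2.23² - 8.262 ≈ -6.476
  n=2: λ₂ = 3.6π²/2.23² - 8.262 ≈ -1.117
  n=3: λ₃ = 8.1π²/2.23² - 8.262 ≈ 7.814
Since 0.9π²/2.23² ≈ 1.786 < 8.262, λ₁ < 0.
The n=1 mode grows fastest (−λₙ is largest for n=1) → dominates.
Asymptotic: u ~ c₁ sin(πx/2.23) e^{6.476t} (exponential growth at rate −λ₁ ≈ 6.476).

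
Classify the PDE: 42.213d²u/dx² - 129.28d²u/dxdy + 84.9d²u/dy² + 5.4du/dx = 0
A = 42.213, B = -129.28, C = 84.9. Discriminant B² - 4AC = 2377.7836. Since 2377.7836 > 0, hyperbolic.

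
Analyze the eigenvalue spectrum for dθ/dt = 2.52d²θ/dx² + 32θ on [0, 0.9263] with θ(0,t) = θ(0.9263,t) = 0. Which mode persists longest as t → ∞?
Eigenvalues: λₙ = 2.52n²π²/0.9263² - 32.
First three modes:
  n=1: λ₁ = 2.52π²/0.9263² - 32 ≈ -3.013
  n=2: λ₂ = 10.08π²/0.9263² - 32 ≈ 83.946
  n=3: λ₃ = 22.68π²/0.9263² - 32 ≈ 228.879
Since 2.52π²/0.9263² ≈ 28.987 < 32, λ₁ < 0.
The n=1 mode grows fastest (−λₙ is largest for n=1) → dominates.
Asymptotic: θ ~ c₁ sin(πx/0.9263) e^{3.013t} (exponential growth at rate −λ₁ ≈ 3.013).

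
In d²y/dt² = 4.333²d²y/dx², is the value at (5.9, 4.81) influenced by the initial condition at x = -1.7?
Yes. The domain of dependence is [-14.94173, 26.74173], and -1.7 ∈ [-14.94173, 26.74173].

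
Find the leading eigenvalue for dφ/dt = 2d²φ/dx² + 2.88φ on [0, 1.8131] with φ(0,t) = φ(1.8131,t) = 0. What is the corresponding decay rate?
Eigenvalues: λₙ = 2n²π²/1.8131² - 2.88.
First three modes:
  n=1: λ₁ = 2π²/1.8131² - 2.88 ≈ 3.125
  n=2: λ₂ = 8π²/1.8131² - 2.88 ≈ 21.139
  n=3: λ₃ = 18π²/1.8131² - 2.88 ≈ 51.162
Since 2π²/1.8131² ≈ 6.005 > 2.88, all λₙ > 0.
The n=1 mode decays slowest → dominates as t → ∞.
Asymptotic: φ ~ c₁ sin(πx/1.8131) e^{-λ₁t} with decay rate λ₁ ≈ 3.125.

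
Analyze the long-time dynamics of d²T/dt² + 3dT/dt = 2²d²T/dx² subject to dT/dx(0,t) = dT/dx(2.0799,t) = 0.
Long-time behavior: T → constant (steady state). Damping (γ=3) dissipates the nonconstant modes; with Neumann BCs the spatial average obeys M''+γM'=0 and tends to a finite limit.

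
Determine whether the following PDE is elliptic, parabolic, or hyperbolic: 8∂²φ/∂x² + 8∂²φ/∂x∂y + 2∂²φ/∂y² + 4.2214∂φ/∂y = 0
Coefficients: A = 8, B = 8, C = 2. B² - 4AC = 0, which is zero, so the equation is parabolic.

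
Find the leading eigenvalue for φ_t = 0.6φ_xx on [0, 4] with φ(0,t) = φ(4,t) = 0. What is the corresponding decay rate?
Eigenvalues: λₙ = 0.6n²π²/4².
First three modes:
  n=1: λ₁ = 0.6π²/4² ≈ 0.37
  n=2: λ₂ = 2.4π²/4² ≈ 1.48 (4× faster decay)
  n=3: λ₃ = 5.4π²/4² ≈ 3.331 (9× faster decay)
As t → ∞, higher modes decay exponentially faster. The n=1 mode dominates: φ ~ c₁ sin(πx/4) e^{-λ₁t}.
Decay rate: λ₁ = 0.6π²/4² ≈ 0.37.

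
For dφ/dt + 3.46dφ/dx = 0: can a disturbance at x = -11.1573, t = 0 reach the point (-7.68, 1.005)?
Yes. The characteristic through (-7.68, 1.005) passes through x = -11.1573.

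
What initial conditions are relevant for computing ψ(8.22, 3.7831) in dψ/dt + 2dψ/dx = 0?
A single point: x = 0.6538. The characteristic through (8.22, 3.7831) is x - 2t = const, so x = 8.22 - 2·3.7831 = 0.6538.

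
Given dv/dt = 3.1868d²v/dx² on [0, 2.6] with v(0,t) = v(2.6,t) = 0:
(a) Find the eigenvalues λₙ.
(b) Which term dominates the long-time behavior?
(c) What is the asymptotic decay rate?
Eigenvalues: λₙ = 3.1868n²π²/2.6².
First three modes:
  n=1: λ₁ = 3.1868π²/2.6² ≈ 4.653
  n=2: λ₂ = 12.7472π²/2.6² ≈ 18.611 (4× faster decay)
  n=3: λ₃ = 28.6812π²/2.6² ≈ 41.875 (9× faster decay)
As t → ∞, higher modes decay exponentially faster. The n=1 mode dominates: v ~ c₁ sin(πx/2.6) e^{-λ₁t}.
Decay rate: λ₁ = 3.1868π²/2.6² ≈ 4.653.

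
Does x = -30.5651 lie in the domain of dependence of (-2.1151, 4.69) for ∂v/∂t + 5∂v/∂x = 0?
No. Only data at x = -25.5651 affects (-2.1151, 4.69). Advection has one-way propagation along characteristics.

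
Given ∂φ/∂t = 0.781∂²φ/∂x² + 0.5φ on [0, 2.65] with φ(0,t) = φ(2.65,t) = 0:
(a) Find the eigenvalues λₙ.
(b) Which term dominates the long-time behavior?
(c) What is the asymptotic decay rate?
Eigenvalues: λₙ = 0.781n²π²/2.65² - 0.5.
First three modes:
  n=1: λ₁ = 0.781π²/2.65² - 0.5 ≈ 0.598
  n=2: λ₂ = 3.124π²/2.65² - 0.5 ≈ 3.891
  n=3: λ₃ = 7.029π²/2.65² - 0.5 ≈ 9.379
Since 0.781π²/2.65² ≈ 1.098 > 0.5, all λₙ > 0.
The n=1 mode decays slowest → dominates as t → ∞.
Asymptotic: φ ~ c₁ sin(πx/2.65) e^{-λ₁t} with decay rate λ₁ ≈ 0.598.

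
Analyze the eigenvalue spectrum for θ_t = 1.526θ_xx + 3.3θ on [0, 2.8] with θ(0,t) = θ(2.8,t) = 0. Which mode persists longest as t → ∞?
Eigenvalues: λₙ = 1.526n²π²/2.8² - 3.3.
First three modes:
  n=1: λ₁ = 1.526π²/2.8² - 3.3 ≈ -1.379
  n=2: λ₂ = 6.104π²/2.8² - 3.3 ≈ 4.384
  n=3: λ₃ = 13.734π²/2.8² - 3.3 ≈ 13.989
Since 1.526π²/2.8² ≈ 1.921 < 3.3, λ₁ < 0.
The n=1 mode grows fastest (−λₙ is largest for n=1) → dominates.
Asymptotic: θ ~ c₁ sin(πx/2.8) e^{1.379t} (exponential growth at rate −λ₁ ≈ 1.379).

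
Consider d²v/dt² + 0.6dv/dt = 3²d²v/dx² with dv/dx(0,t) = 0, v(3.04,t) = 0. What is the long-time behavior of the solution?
As t → ∞, v → 0. Damping (γ=0.6) dissipates energy; oscillations decay exponentially.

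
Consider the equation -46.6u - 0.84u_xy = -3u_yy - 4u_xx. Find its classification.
Rewriting in standard form: 4u_xx - 0.84u_xy + 3u_yy - 46.6u = 0. Elliptic. (A = 4, B = -0.84, C = 3 gives B² - 4AC = -47.2944.)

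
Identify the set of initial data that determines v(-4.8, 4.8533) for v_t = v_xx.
The entire real line. The heat equation has infinite propagation speed: any initial disturbance instantly affects all points (though exponentially small far away).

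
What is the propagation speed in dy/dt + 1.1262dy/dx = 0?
Speed = 1.1262. Information travels along x - 1.1262t = const (rightward).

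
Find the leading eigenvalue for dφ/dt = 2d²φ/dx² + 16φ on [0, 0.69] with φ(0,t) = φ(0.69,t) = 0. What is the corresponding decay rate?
Eigenvalues: λₙ = 2n²π²/0.69² - 16.
First three modes:
  n=1: λ₁ = 2π²/0.69² - 16 ≈ 25.46
  n=2: λ₂ = 8π²/0.69² - 16 ≈ 149.841
  n=3: λ₃ = 18π²/0.69² - 16 ≈ 357.142
Since 2π²/0.69² ≈ 41.46 > 16, all λₙ > 0.
The n=1 mode decays slowest → dominates as t → ∞.
Asymptotic: φ ~ c₁ sin(πx/0.69) e^{-λ₁t} with decay rate λ₁ ≈ 25.46.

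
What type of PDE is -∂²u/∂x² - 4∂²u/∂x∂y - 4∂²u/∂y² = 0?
With A = -1, B = -4, C = -4, the discriminant is 0. This is a parabolic PDE.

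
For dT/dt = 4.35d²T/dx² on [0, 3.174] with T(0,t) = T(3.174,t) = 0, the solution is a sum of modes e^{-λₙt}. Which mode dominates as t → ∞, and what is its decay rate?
Eigenvalues: λₙ = 4.35n²π²/3.174².
First three modes:
  n=1: λ₁ = 4.35π²/3.174² ≈ 4.262
  n=2: λ₂ = 17.4π²/3.174² ≈ 17.046 (4× faster decay)
  n=3: λ₃ = 39.15π²/3.174² ≈ 38.355 (9× faster decay)
As t → ∞, higher modes decay exponentially faster. The n=1 mode dominates: T ~ c₁ sin(πx/3.174) e^{-λ₁t}.
Decay rate: λ₁ = 4.35π²/3.174² ≈ 4.262.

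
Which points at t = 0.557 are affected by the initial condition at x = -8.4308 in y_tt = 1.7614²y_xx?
Domain of influence: [-9.4118998, -7.4497002]. Data at x = -8.4308 spreads outward at speed 1.7614.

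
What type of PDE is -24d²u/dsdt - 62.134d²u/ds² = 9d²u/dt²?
Rewriting in standard form: -62.134d²u/ds² - 24d²u/dsdt - 9d²u/dt² = 0. With A = -62.134, B = -24, C = -9, the discriminant is -1660.824. This is an elliptic PDE.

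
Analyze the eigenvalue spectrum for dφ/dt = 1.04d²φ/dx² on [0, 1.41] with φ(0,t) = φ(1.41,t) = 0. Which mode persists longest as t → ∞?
Eigenvalues: λₙ = 1.04n²π²/1.41².
First three modes:
  n=1: λ₁ = 1.04π²/1.41² ≈ 5.163
  n=2: λ₂ = 4.16π²/1.41² ≈ 20.652 (4× faster decay)
  n=3: λ₃ = 9.36π²/1.41² ≈ 46.466 (9× faster decay)
As t → ∞, higher modes decay exponentially faster. The n=1 mode dominates: φ ~ c₁ sin(πx/1.41) e^{-λ₁t}.
Decay rate: λ₁ = 1.04π²/1.41² ≈ 5.163.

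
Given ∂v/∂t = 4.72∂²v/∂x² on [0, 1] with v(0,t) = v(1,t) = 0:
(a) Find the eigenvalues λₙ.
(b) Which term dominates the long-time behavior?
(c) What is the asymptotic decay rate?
Eigenvalues: λₙ = 4.72n²π².
First three modes:
  n=1: λ₁ = 4.72π² ≈ 46.585
  n=2: λ₂ = 18.88π² ≈ 186.338 (4× faster decay)
  n=3: λ₃ = 42.48π² ≈ 419.261 (9× faster decay)
As t → ∞, higher modes decay exponentially faster. The n=1 mode dominates: v ~ c₁ sin(πx) e^{-λ₁t}.
Decay rate: λ₁ = 4.72π² ≈ 46.585.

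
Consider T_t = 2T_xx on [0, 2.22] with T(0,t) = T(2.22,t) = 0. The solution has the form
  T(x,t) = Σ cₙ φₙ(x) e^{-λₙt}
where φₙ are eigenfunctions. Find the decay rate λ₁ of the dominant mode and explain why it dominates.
Eigenvalues: λₙ = 2n²π²/2.22².
First three modes:
  n=1: λ₁ = 2π²/2.22² ≈ 4.005
  n=2: λ₂ = 8π²/2.22² ≈ 16.021 (4× faster decay)
  n=3: λ₃ = 18π²/2.22² ≈ 36.047 (9× faster decay)
As t → ∞, higher modes decay exponentially faster. The n=1 mode dominates: T ~ c₁ sin(πx/2.22) e^{-λ₁t}.
Decay rate: λ₁ = 2π²/2.22² ≈ 4.005.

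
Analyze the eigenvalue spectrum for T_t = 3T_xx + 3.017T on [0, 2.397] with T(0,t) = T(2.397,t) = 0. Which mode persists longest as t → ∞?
Eigenvalues: λₙ = 3n²π²/2.397² - 3.017.
First three modes:
  n=1: λ₁ = 3π²/2.397² - 3.017 ≈ 2.136
  n=2: λ₂ = 12π²/2.397² - 3.017 ≈ 17.596
  n=3: λ₃ = 27π²/2.397² - 3.017 ≈ 43.363
Since 3π²/2.397² ≈ 5.153 > 3.017, all λₙ > 0.
The n=1 mode decays slowest → dominates as t → ∞.
Asymptotic: T ~ c₁ sin(πx/2.397) e^{-λ₁t} with decay rate λ₁ ≈ 2.136.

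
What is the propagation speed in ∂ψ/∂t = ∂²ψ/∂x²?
Infinite. The heat equation is parabolic, not hyperbolic, so disturbances propagate instantly.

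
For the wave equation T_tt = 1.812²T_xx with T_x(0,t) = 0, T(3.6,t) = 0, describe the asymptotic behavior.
T oscillates (no decay). Energy is conserved; the solution oscillates indefinitely as standing waves.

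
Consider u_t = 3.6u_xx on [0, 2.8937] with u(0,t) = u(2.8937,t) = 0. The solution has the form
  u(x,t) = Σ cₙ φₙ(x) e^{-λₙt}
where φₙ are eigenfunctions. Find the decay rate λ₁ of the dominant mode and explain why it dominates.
Eigenvalues: λₙ = 3.6n²π²/2.8937².
First three modes:
  n=1: λ₁ = 3.6π²/2.8937² ≈ 4.243
  n=2: λ₂ = 14.4π²/2.8937² ≈ 16.973 (4× faster decay)
  n=3: λ₃ = 32.4π²/2.8937² ≈ 38.189 (9× faster decay)
As t → ∞, higher modes decay exponentially faster. The n=1 mode dominates: u ~ c₁ sin(πx/2.8937) e^{-λ₁t}.
Decay rate: λ₁ = 3.6π²/2.8937² ≈ 4.243.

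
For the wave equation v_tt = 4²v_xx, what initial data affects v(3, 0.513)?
Domain of dependence: [0.948, 5.052]. Signals travel at speed 4, so data within |x - 3| ≤ 4·0.513 = 2.052 can reach the point.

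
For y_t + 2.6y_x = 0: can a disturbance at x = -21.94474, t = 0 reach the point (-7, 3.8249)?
No. Only data at x = -16.94474 affects (-7, 3.8249). Advection has one-way propagation along characteristics.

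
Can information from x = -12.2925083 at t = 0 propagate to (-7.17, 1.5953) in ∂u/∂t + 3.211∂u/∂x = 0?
Yes. The characteristic through (-7.17, 1.5953) passes through x = -12.2925083.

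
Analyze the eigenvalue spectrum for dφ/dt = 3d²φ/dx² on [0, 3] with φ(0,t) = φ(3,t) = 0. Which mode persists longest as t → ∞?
Eigenvalues: λₙ = 3n²π²/3².
First three modes:
  n=1: λ₁ = 3π²/3² ≈ 3.29
  n=2: λ₂ = 12π²/3² ≈ 13.159 (4× faster decay)
  n=3: λ₃ = 27π²/3² ≈ 29.609 (9× faster decay)
As t → ∞, higher modes decay exponentially faster. The n=1 mode dominates: φ ~ c₁ sin(πx/3) e^{-λ₁t}.
Decay rate: λ₁ = 3π²/3² ≈ 3.29.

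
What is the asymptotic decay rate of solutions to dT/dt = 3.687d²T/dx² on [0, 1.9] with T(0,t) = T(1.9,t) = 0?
Eigenvalues: λₙ = 3.687n²π²/1.9².
First three modes:
  n=1: λ₁ = 3.687π²/1.9² ≈ 10.08
  n=2: λ₂ = 14.748π²/1.9² ≈ 40.32 (4× faster decay)
  n=3: λ₃ = 33.183π²/1.9² ≈ 90.721 (9× faster decay)
As t → ∞, higher modes decay exponentially faster. The n=1 mode dominates: T ~ c₁ sin(πx/1.9) e^{-λ₁t}.
Decay rate: λ₁ = 3.687π²/1.9² ≈ 10.08.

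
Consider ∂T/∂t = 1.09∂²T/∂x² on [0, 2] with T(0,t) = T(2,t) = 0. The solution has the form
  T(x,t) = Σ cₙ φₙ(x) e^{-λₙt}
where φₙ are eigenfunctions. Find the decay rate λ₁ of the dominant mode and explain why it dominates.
Eigenvalues: λₙ = 1.09n²π²/2².
First three modes:
  n=1: λ₁ = 1.09π²/2² ≈ 2.689
  n=2: λ₂ = 4.36π²/2² ≈ 10.758 (4× faster decay)
  n=3: λ₃ = 9.81π²/2² ≈ 24.205 (9× faster decay)
As t → ∞, higher modes decay exponentially faster. The n=1 mode dominates: T ~ c₁ sin(πx/2) e^{-λ₁t}.
Decay rate: λ₁ = 1.09π²/2² ≈ 2.689.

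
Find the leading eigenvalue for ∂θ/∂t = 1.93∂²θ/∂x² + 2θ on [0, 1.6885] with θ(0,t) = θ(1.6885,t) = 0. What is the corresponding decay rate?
Eigenvalues: λₙ = 1.93n²π²/1.6885² - 2.
First three modes:
  n=1: λ₁ = 1.93π²/1.6885² - 2 ≈ 4.681
  n=2: λ₂ = 7.72π²/1.6885² - 2 ≈ 24.725
  n=3: λ₃ = 17.37π²/1.6885² - 2 ≈ 58.131
Since 1.93π²/1.6885² ≈ 6.681 > 2, all λₙ > 0.
The n=1 mode decays slowest → dominates as t → ∞.
Asymptotic: θ ~ c₁ sin(πx/1.6885) e^{-λ₁t} with decay rate λ₁ ≈ 4.681.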